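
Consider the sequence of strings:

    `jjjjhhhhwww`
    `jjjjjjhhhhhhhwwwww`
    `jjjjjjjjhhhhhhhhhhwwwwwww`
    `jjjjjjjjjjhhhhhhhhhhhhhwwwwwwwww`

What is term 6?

Each string has the form j^{2n} h^{3n-2} w^{2n-1}, where the shown terms are n = 2, 3, 4, 5.
At n = 7 the blocks have lengths 14, 19, 13.

jjjjjjjjjjjjjjhhhhhhhhhhhhhhhhhhhwwwwwwwwwwwww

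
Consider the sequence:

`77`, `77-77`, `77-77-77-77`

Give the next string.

Every step duplicates the string with '-' between the halves.
Doubling 77-77-77-77 with '-' between the halves:

77-77-77-77-77-77-77-77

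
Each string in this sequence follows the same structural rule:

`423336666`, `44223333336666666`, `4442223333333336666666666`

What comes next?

Each string has the form 4^{n} 2^{n} 3^{3n} 6^{3n+1} (n = 1, 2, …).
Setting n = 4 gives 4, 4, 12, 13 characters in each block.

444422223333333333336666666666666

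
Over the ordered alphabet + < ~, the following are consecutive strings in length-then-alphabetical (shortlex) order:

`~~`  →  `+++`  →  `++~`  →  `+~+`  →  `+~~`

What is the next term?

~++

Find the rightmost character of +~~ below ~, bump it to the next letter, and reset everything to its right to +.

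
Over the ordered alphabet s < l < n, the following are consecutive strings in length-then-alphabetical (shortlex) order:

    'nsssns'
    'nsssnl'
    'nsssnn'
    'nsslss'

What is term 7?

Advancing 3 positions from nsslss through nsslss → nsslsl → nsslsn reaches term 7.

nsslls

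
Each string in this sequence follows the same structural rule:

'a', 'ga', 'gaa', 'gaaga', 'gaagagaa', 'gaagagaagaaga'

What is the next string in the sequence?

gaagagaagaagagaagagaa

Each term (from the third on) is the previous term followed by the one before it: term 3 = ga·a = gaa.
Continuing: gaagagaagaaga · gaagagaa gives term 7.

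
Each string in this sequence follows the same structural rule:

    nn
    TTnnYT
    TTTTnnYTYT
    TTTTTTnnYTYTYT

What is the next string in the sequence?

Each term wraps the previous one in TT on the left and YT on the right.
Applying this once more to TTTTTTnnYTYTYT:

TTTTTTTTnnYTYTYTYT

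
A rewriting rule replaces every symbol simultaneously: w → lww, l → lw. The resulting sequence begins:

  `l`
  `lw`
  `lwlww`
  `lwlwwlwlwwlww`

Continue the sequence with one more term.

Applying the rule to each of the 13 symbols of lwlwwlwlwwlww gives the pieces lw lww lw lww lww lw lww lw lww lww lw lww lww, which concatenate to the answer.

lwlwwlwlwwlwwlwlwwlwlwwlwwlwlwwlww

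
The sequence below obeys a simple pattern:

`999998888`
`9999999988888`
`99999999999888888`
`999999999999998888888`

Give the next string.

9999999999999999988888888

Reading off run lengths: 9 runs 5, 8, 11, 14; 8 runs 4, 5, 6, 7 — each is linear in n, where the shown terms are n = 2, 3, 4, 5.
For the next term, n = 6, so the run lengths are 17, 8.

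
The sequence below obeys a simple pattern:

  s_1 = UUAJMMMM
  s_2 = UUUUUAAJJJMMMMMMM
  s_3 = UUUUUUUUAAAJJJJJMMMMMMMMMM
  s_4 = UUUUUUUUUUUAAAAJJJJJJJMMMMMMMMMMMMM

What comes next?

Each string has the form U^{3n-1} A^{n} J^{2n-1} M^{3n+1} (n = 1, 2, …).
At n = 5 the blocks have lengths 14, 5, 9, 16.

UUUUUUUUUUUUUUAAAAAJJJJJJJJJMMMMMMMMMMMMMMMM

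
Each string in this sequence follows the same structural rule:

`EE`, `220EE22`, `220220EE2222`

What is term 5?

220220220220EE22222222

Each term wraps the previous one in 220 on the left and 22 on the right.
From 220220EE2222, 2 further steps: 220220EE2222 → 220220220EE222222 → (answer).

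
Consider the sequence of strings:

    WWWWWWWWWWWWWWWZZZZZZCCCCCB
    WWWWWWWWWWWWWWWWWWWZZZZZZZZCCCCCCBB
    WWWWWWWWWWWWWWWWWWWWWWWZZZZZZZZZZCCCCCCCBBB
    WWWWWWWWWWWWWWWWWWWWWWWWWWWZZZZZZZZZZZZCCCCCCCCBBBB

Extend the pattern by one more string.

Reading off run lengths: W runs 15, 19, 23, 27; Z runs 6, 8, 10, 12; C runs 5, 6, 7, 8; B runs 1, 2, 3, 4 — each is linear in n, where the shown terms are n = 3, 4, 5, 6.
Setting n = 7 gives 31, 14, 9, 5 characters in each block.

WWWWWWWWWWWWWWWWWWWWWWWWWWWWWWWZZZZZZZZZZZZZZCCCCCCCCCBBBBB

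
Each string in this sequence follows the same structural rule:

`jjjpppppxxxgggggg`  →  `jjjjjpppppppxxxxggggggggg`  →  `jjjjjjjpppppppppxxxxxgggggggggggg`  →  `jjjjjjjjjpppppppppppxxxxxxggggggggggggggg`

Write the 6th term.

Reading off run lengths: j runs 3, 5, 7, 9; p runs 5, 7, 9, 11; x runs 3, 4, 5, 6; g runs 6, 9, 12, 15 — each is linear in n, where the shown terms are n = 2, 3, 4, 5.
At n = 7 the blocks have lengths 13, 15, 8, 21.

jjjjjjjjjjjjjpppppppppppppppxxxxxxxxggggggggggggggggggggg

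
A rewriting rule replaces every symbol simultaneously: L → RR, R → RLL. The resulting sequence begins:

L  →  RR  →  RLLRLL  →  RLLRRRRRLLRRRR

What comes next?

Rewriting the 14 symbols of RLLRRRRRLLRRRR one by one yields RLL RR RR RLL RLL RLL RLL RLL RR RR RLL RLL RLL RLL; concatenated:

RLLRRRRRLLRLLRLLRLLRLLRRRRRLLRLLRLLRLL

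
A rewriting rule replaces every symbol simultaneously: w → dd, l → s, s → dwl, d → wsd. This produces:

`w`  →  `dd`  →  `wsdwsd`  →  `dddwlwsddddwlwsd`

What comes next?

wsdwsdwsdddsdddwlwsdwsdwsdwsdddsdddwlwsd

Applying the rule to each of the 16 symbols of dddwlwsddddwlwsd gives the pieces wsd wsd wsd dd s dd dwl wsd wsd wsd wsd dd s dd dwl wsd, which concatenate to the answer.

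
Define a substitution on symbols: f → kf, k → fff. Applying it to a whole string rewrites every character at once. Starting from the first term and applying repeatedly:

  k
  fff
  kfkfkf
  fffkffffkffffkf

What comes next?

Applying the rule to each of the 15 symbols of fffkffffkffffkf gives the pieces kf kf kf fff kf kf kf kf fff kf kf kf kf fff kf, which concatenate to the answer.

kfkfkffffkfkfkfkffffkfkfkfkffffkf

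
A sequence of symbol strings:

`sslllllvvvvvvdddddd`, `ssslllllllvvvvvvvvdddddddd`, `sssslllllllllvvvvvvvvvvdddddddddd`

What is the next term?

Reading off run lengths: s runs 2, 3, 4; l runs 5, 7, 9; v runs 6, 8, 10; d runs 6, 8, 10 — each is linear in n, where the shown terms are n = 2, 3, 4.
At n = 5 the blocks have lengths 5, 11, 12, 12.

ssssslllllllllllvvvvvvvvvvvvdddddddddddd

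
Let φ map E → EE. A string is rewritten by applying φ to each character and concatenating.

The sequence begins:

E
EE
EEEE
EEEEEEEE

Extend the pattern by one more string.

Rewriting each symbol of EEEEEEEE: E→EE, E→EE, E→EE, E→EE, E→EE, E→EE, E→EE, E→EE, which concatenates to EE EE EE EE EE EE EE EE.

EEEEEEEEEEEEEEEE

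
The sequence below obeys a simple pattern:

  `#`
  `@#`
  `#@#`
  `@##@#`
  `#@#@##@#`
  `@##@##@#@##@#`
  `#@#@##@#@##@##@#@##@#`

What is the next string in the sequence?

From term 3 onward, concatenate the second-to-last term with the last: #·@# = #@#, @#·#@# = @##@#, …
The next term joins @##@##@#@##@# and #@#@##@#@##@##@#@##@#.

@##@##@#@##@##@#@##@#@##@##@#@##@#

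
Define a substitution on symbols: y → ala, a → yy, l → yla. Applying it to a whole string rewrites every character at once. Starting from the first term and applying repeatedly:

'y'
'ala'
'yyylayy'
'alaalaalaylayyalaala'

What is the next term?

yyylayyyyylayyyyylayyalaylayyalaalayyylayyyyylayy

Replace each of the 20 characters of alaalaalaylayyalaala in place — yy yla yy yy yla yy yy yla yy ala yla yy ala ala yy yla yy yy yla yy — and concatenate.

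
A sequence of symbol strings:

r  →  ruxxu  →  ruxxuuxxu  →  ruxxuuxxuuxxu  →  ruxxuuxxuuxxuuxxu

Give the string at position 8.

ruxxuuxxuuxxuuxxuuxxuuxxuuxxu

The strings grow by a fixed suffix uxxu each time.
From ruxxuuxxuuxxuuxxu, 3 further steps: ruxxuuxxuuxxuuxxu → ruxxuuxxuuxxuuxxuuxxu → ruxxuuxxuuxxuuxxuuxxuuxxu → (answer).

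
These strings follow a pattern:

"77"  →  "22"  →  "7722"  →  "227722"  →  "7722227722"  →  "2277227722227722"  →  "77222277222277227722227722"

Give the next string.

227722772222772277222277222277227722227722

From term 3 onward, concatenate the second-to-last term with the last: 77·22 = 7722, 22·7722 = 227722, …
So term 8 is 2277227722227722·77222277222277227722227722.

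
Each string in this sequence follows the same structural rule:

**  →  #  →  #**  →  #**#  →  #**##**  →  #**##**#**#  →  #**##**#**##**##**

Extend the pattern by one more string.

From term 3 onward, concatenate the last term with the second-to-last: #·** = #**, #**·# = #**#, …
So term 8 is #**##**#**##**##**·#**##**#**#.

#**##**#**##**##**#**##**#**#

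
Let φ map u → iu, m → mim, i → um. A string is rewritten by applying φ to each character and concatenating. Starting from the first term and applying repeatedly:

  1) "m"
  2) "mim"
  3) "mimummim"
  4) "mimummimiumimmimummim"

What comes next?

mimummimiumimmimummimumiumimummimmimummimiumimmimummim

φ(mimummimiumimmimummim) expands symbol-by-symbol to mim um mim iu mim mim um mim um iu mim um mim mim um mim iu mim mim um mim; joining the 21 pieces gives the next term.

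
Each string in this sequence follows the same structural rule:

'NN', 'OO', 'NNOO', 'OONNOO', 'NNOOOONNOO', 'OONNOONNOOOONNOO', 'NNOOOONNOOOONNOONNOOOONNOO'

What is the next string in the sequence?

OONNOONNOOOONNOONNOOOONNOOOONNOONNOOOONNOO

Each term (from the third on) is the two preceding terms concatenated in order: term 3 = NN·OO = NNOO.
The next term joins OONNOONNOOOONNOO and NNOOOONNOOOONNOONNOOOONNOO.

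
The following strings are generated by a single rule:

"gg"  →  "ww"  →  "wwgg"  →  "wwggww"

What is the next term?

From term 3 onward, concatenate the last term with the second-to-last: ww·gg = wwgg, wwgg·ww = wwggww, …
So term 5 is wwggww·wwgg.

wwggwwwwgg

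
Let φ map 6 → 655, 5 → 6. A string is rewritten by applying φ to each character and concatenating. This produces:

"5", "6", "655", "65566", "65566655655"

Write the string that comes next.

Rewriting each symbol of 65566655655: 6→655, 5→6, 5→6, 6→655, 6→655, 6→655, 5→6, 5→6, 6→655, 5→6, 5→6, which concatenates to 655 6 6 655 655 655 6 6 655 6 6.

655666556556556665566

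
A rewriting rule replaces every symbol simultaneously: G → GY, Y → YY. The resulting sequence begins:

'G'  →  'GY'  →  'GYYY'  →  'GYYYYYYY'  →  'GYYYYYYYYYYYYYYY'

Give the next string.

GYYYYYYYYYYYYYYYYYYYYYYYYYYYYYYY

Replace each of the 16 characters of GYYYYYYYYYYYYYYY in place — GY YY YY YY YY YY YY YY YY YY YY YY YY YY YY YY — and concatenate.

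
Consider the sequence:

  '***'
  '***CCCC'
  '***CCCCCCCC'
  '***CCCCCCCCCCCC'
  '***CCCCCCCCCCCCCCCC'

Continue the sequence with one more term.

The strings grow by a fixed suffix CCCC each time.
One more step from ***CCCCCCCCCCCCCCCC gives the answer.

***CCCCCCCCCCCCCCCCCCCC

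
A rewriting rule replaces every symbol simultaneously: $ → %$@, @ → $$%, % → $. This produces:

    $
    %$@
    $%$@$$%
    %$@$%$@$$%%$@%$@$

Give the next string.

Applying the rule to each of the 17 symbols of %$@$%$@$$%%$@%$@$ gives the pieces $ %$@ $$% %$@ $ %$@ $$% %$@ %$@ $ $ %$@ $$% $ %$@ $$% %$@, which concatenate to the answer.

$%$@$$%%$@$%$@$$%%$@%$@$$%$@$$%$%$@$$%%$@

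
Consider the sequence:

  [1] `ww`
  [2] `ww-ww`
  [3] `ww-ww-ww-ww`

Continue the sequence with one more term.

Every step duplicates the string with '-' between the halves.
So the next term is two copies of ww-ww-ww-ww with '-' between the halves.

ww-ww-ww-ww-ww-ww-ww-ww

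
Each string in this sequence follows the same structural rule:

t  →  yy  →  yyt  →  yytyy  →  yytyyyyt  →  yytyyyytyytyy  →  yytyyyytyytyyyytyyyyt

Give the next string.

yytyyyytyytyyyytyyyytyytyyyytyytyy

Each term (from the third on) is the previous term followed by the one before it: term 3 = yy·t = yyt.
The next term joins yytyyyytyytyyyytyyyyt and yytyyyytyytyy.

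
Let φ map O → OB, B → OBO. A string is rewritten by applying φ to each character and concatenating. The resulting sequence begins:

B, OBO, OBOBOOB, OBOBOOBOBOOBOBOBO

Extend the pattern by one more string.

Replace each of the 17 characters of OBOBOOBOBOOBOBOBO in place — OB OBO OB OBO OB OB OBO OB OBO OB OB OBO OB OBO OB OBO OB — and concatenate.

OBOBOOBOBOOBOBOBOOBOBOOBOBOBOOBOBOOBOBOOB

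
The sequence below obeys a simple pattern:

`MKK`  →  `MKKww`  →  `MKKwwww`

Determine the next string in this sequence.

Every step adds ww to the end: s(k+1) = s(k)·ww.
Applying this once more to MKKwwww:

MKKwwwwww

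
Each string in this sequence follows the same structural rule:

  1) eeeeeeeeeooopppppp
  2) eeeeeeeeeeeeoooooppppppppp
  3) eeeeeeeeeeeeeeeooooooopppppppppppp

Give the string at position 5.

eeeeeeeeeeeeeeeeeeeeeooooooooooopppppppppppppppppp

Term n consists of 3n+3 e's, followed by 2n-1 o's, followed by 3n p's, where the shown terms are n = 2, 3, 4.
Setting n = 6 gives 21, 11, 18 characters in each block.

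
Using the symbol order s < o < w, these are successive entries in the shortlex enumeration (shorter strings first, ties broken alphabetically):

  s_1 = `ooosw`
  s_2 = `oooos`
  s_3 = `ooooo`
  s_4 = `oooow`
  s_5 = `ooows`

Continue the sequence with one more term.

Treat ooows as a base-3 numeral over the given alphabet and add one, carrying through any trailing w's.

ooowo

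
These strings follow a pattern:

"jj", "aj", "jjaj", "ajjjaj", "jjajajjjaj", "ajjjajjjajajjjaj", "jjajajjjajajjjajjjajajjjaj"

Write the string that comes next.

Each term (from the third on) is the two preceding terms concatenated in order: term 3 = jj·aj = jjaj.
Continuing: ajjjajjjajajjjaj · jjajajjjajajjjajjjajajjjaj gives term 8.

ajjjajjjajajjjajjjajajjjajajjjajjjajajjjaj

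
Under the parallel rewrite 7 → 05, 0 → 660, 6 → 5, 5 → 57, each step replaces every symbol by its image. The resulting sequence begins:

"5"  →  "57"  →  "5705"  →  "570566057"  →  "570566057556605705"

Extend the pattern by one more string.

φ(570566057556605705) expands symbol-by-symbol to 57 05 660 57 5 5 660 57 05 57 57 5 5 660 57 05 660 57; joining the 18 pieces gives the next term.

570566057556605705575755660570566057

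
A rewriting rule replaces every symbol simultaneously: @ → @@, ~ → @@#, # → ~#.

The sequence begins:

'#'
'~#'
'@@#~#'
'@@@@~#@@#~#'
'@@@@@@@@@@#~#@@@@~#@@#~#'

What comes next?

@@@@@@@@@@@@@@@@@@@@~#@@#~#@@@@@@@@@@#~#@@@@~#@@#~#

Replace each of the 24 characters of @@@@@@@@@@#~#@@@@~#@@#~# in place — @@ @@ @@ @@ @@ @@ @@ @@ @@ @@ ~# @@# ~# @@ @@ @@ @@ @@# ~# @@ @@ ~# @@# ~# — and concatenate.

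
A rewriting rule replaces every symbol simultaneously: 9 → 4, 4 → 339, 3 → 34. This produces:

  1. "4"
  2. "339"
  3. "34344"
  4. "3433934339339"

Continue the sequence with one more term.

3433934344343393434434344

φ(3433934339339) expands symbol-by-symbol to 34 339 34 34 4 34 339 34 34 4 34 34 4; joining the 13 pieces gives the next term.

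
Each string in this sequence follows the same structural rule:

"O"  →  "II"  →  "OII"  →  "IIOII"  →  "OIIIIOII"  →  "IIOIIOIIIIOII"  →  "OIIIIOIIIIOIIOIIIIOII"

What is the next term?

IIOIIOIIIIOIIOIIIIOIIIIOIIOIIIIOII

Each term (from the third on) is the two preceding terms concatenated in order: term 3 = O·II = OII.
So term 8 is IIOIIOIIIIOII·OIIIIOIIIIOIIOIIIIOII.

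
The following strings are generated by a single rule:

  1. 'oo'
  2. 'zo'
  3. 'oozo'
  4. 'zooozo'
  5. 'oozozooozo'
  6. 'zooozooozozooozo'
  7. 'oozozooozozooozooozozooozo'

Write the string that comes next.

Each term (from the third on) is the two preceding terms concatenated in order: term 3 = oo·zo = oozo.
Continuing: zooozooozozooozo · oozozooozozooozooozozooozo gives term 8.

zooozooozozooozooozozooozozooozooozozooozo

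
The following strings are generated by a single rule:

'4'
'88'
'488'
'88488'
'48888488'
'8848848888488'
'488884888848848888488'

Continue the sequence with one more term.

8848848888488488884888848848888488

From term 3 onward, concatenate the second-to-last term with the last: 4·88 = 488, 88·488 = 88488, …
Continuing: 8848848888488 · 488884888848848888488 gives term 8.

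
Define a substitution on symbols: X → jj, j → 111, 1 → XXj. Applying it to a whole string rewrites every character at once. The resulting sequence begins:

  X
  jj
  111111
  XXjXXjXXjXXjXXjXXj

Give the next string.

φ(XXjXXjXXjXXjXXjXXj) expands symbol-by-symbol to jj jj 111 jj jj 111 jj jj 111 jj jj 111 jj jj 111 jj jj 111; joining the 18 pieces gives the next term.

jjjj111jjjj111jjjj111jjjj111jjjj111jjjj111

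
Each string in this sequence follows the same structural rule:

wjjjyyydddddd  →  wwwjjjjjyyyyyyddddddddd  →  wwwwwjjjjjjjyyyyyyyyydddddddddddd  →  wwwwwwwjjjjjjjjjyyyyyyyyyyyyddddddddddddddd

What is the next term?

wwwwwwwwwjjjjjjjjjjjyyyyyyyyyyyyyyydddddddddddddddddd

The n-th term is 2n-1 w's then 2n+1 j's then 3n y's then 3n+3 d's (n = 1, 2, …).
For the next term, n = 5, so the run lengths are 9, 11, 15, 18.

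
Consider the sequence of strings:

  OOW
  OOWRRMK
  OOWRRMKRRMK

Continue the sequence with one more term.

OOWRRMKRRMKRRMK

The strings grow by a fixed suffix RRMK each time.
So the next term is OOWRRMKRRMK·RRMK.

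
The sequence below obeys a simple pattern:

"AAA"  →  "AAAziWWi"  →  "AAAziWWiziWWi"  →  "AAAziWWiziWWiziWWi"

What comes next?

The strings grow by a fixed suffix ziWWi each time.
One more step from AAAziWWiziWWiziWWi gives the answer.

AAAziWWiziWWiziWWiziWWi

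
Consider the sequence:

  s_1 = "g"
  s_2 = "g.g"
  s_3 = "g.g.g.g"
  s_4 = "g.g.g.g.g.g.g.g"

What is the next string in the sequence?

g.g.g.g.g.g.g.g.g.g.g.g.g.g.g.g

Each string is two copies of the previous one joined by '.'.
So the next term is two copies of g.g.g.g.g.g.g.g with '.' between the halves.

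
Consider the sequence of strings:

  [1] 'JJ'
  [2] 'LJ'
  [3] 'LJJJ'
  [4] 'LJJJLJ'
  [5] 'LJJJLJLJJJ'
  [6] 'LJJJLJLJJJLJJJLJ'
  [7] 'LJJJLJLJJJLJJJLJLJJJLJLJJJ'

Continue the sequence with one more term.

LJJJLJLJJJLJJJLJLJJJLJLJJJLJJJLJLJJJLJJJLJ

This is a Fibonacci-style word recurrence s(k) = s(k−1)·s(k−2): e.g. LJ·JJ = LJJJ.
Continuing: LJJJLJLJJJLJJJLJLJJJLJLJJJ · LJJJLJLJJJLJJJLJ gives term 8.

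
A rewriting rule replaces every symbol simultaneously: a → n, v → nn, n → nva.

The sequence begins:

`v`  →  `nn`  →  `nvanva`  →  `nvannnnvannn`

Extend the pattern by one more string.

Apply φ to nvannnnvannn symbol by symbol: n→nva, v→nn, a→n, n→nva, n→nva, n→nva, n→nva, v→nn, a→n, n→nva, n→nva, n→nva; joined: nva nn n nva nva nva nva nn n nva nva nva.

nvannnnvanvanvanvannnnvanvanva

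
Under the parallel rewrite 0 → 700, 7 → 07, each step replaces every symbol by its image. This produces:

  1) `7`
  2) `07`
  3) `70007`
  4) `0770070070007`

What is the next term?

7000707700700077007000770070070007

Applying the rule to each of the 13 symbols of 0770070070007 gives the pieces 700 07 07 700 700 07 700 700 07 700 700 700 07, which concatenate to the answer.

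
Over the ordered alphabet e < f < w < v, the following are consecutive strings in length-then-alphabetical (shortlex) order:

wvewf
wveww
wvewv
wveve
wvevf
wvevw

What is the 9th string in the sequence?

Continuing the enumeration 3 steps past wvevw: wvevw → wvevv → wvfee → (answer).

wvfef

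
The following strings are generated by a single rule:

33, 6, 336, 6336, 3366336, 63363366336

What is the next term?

Each term (from the third on) is the two preceding terms concatenated in order: term 3 = 33·6 = 336.
Continuing: 3366336 · 63363366336 gives term 7.

336633663363366336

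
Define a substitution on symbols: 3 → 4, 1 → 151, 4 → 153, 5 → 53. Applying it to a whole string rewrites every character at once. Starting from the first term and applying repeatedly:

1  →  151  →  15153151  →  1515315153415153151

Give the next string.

15153151534151531515341531515315153415153151

φ(1515315153415153151) expands symbol-by-symbol to 151 53 151 53 4 151 53 151 53 4 153 151 53 151 53 4 151 53 151; joining the 19 pieces gives the next term.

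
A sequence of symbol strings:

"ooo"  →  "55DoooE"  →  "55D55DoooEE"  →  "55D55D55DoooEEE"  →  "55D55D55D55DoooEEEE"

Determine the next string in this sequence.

Every step adds 55D to the front and E to the end of the previous string.
Applying this once more to 55D55D55D55DoooEEEE:

55D55D55D55D55DoooEEEEE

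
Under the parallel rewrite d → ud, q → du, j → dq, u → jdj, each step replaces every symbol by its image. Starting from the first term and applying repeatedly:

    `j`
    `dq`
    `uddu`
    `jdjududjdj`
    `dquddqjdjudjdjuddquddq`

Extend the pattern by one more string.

uddujdjududdudquddqjdjuddquddqjdjududdujdjududdu

φ(dquddqjdjudjdjuddquddq) expands symbol-by-symbol to ud du jdj ud ud du dq ud dq jdj ud dq ud dq jdj ud ud du jdj ud ud du; joining the 22 pieces gives the next term.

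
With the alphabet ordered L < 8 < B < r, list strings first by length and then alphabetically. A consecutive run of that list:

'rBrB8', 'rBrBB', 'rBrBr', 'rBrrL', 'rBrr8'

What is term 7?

rBrrr

Advancing 2 positions from rBrr8 through rBrr8 → rBrrB reaches term 7.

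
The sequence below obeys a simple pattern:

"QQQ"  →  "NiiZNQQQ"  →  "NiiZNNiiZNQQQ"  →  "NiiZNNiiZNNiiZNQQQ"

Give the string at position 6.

NiiZNNiiZNNiiZNNiiZNNiiZNQQQ

Each term is the previous one with NiiZN prepended.
From NiiZNNiiZNNiiZNQQQ, 2 further steps: NiiZNNiiZNNiiZNQQQ → NiiZNNiiZNNiiZNNiiZNQQQ → (answer).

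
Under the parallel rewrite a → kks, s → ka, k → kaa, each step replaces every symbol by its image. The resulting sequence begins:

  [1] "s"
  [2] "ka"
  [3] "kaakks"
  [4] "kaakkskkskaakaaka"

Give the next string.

kaakkskkskaakaakakaakaakakaakkskkskaakkskkskaakks

Replace each of the 17 characters of kaakkskkskaakaaka in place — kaa kks kks kaa kaa ka kaa kaa ka kaa kks kks kaa kks kks kaa kks — and concatenate.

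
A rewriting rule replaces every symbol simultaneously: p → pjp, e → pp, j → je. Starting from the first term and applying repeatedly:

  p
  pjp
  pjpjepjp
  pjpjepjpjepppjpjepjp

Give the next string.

Applying the rule to each of the 20 symbols of pjpjepjpjepppjpjepjp gives the pieces pjp je pjp je pp pjp je pjp je pp pjp pjp pjp je pjp je pp pjp je pjp, which concatenate to the answer.

pjpjepjpjepppjpjepjpjepppjppjppjpjepjpjepppjpjepjp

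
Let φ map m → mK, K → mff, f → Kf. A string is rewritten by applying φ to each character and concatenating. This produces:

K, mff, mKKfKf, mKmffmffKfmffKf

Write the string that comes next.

mKmffmKKfKfmKKfKfmffKfmKKfKfmffKf

Replace each of the 15 characters of mKmffmffKfmffKf in place — mK mff mK Kf Kf mK Kf Kf mff Kf mK Kf Kf mff Kf — and concatenate.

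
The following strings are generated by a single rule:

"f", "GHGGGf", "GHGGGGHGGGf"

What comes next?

The strings grow by a fixed prefix GHGGG each time.
Applying this once more to GHGGGGHGGGf:

GHGGGGHGGGGHGGGf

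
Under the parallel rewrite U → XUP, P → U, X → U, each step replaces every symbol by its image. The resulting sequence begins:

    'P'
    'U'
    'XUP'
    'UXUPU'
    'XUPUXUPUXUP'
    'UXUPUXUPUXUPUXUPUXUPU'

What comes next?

Applying the rule to each of the 21 symbols of UXUPUXUPUXUPUXUPUXUPU gives the pieces XUP U XUP U XUP U XUP U XUP U XUP U XUP U XUP U XUP U XUP U XUP, which concatenate to the answer.

XUPUXUPUXUPUXUPUXUPUXUPUXUPUXUPUXUPUXUPUXUP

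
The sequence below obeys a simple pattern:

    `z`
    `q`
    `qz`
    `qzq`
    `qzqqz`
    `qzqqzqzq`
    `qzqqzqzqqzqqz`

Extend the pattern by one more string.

qzqqzqzqqzqqzqzqqzqzq

Each term (from the third on) is the previous term followed by the one before it: term 3 = q·z = qz.
So term 8 is qzqqzqzqqzqqz·qzqqzqzq.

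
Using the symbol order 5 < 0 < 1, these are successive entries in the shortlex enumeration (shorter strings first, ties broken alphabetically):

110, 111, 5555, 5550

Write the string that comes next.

5551

Treat 5550 as a base-3 numeral over the given alphabet and add one, carrying through any trailing 1's.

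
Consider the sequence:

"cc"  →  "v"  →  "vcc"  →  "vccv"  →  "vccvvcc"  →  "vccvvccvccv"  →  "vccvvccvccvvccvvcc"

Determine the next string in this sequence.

From term 3 onward, concatenate the last term with the second-to-last: v·cc = vcc, vcc·v = vccv, …
Continuing: vccvvccvccvvccvvcc · vccvvccvccv gives term 8.

vccvvccvccvvccvvccvccvvccvccv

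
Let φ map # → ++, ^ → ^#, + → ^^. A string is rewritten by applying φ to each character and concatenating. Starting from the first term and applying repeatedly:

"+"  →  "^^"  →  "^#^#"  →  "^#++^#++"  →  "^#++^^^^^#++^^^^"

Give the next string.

^#++^^^^^#^#^#^#^#++^^^^^#^#^#^#

Replace each of the 16 characters of ^#++^^^^^#++^^^^ in place — ^# ++ ^^ ^^ ^# ^# ^# ^# ^# ++ ^^ ^^ ^# ^# ^# ^# — and concatenate.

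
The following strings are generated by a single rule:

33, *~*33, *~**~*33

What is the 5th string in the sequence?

The strings grow by a fixed prefix *~* each time.
From *~**~*33, 2 further steps: *~**~*33 → *~**~**~*33 → (answer).

*~**~**~**~*33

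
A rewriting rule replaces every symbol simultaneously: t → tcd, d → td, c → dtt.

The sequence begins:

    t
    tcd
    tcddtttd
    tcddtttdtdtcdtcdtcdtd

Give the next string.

Rewriting the 21 symbols of tcddtttdtdtcdtcdtcdtd one by one yields tcd dtt td td tcd tcd tcd td tcd td tcd dtt td tcd dtt td tcd dtt td tcd td; concatenated:

tcddtttdtdtcdtcdtcdtdtcdtdtcddtttdtcddtttdtcddtttdtcdtd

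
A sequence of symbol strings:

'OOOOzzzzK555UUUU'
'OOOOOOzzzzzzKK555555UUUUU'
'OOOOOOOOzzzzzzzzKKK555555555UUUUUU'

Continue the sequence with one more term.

The n-th term is 2n+2 O's then 2n+2 z's then n K's then 3n 5's then n+3 U's (n = 1, 2, …).
Setting n = 4 gives 10, 10, 4, 12, 7 characters in each block.

OOOOOOOOOOzzzzzzzzzzKKKK555555555555UUUUUUU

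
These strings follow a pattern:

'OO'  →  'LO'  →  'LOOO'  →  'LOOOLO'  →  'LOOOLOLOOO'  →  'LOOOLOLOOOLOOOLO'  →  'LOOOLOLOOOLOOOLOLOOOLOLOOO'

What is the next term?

Each term (from the third on) is the previous term followed by the one before it: term 3 = LO·OO = LOOO.
Continuing: LOOOLOLOOOLOOOLOLOOOLOLOOO · LOOOLOLOOOLOOOLO gives term 8.

LOOOLOLOOOLOOOLOLOOOLOLOOOLOOOLOLOOOLOOOLO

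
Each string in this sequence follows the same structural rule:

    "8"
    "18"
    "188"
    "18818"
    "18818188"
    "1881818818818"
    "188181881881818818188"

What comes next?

1881818818818188181881881818818818

Each term (from the third on) is the previous term followed by the one before it: term 3 = 18·8 = 188.
The next term joins 188181881881818818188 and 1881818818818.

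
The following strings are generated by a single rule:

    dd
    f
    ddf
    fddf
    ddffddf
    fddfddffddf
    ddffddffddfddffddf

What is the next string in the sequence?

fddfddffddfddffddffddfddffddf

This is a Fibonacci-style word recurrence s(k) = s(k−2)·s(k−1): e.g. dd·f = ddf.
The next term joins fddfddffddf and ddffddffddfddffddf.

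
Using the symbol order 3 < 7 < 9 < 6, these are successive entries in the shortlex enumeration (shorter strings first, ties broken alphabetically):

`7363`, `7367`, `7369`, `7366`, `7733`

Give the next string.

7737

The successor of 7733 increments the rightmost position that isn't already 6 and resets every position after it to 3.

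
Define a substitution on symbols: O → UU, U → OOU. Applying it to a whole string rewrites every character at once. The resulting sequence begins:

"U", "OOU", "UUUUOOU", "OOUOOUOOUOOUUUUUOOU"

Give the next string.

UUUUOOUUUUUOOUUUUUOOUUUUUOOUOOUOOUOOUOOUUUUUOOU

φ(OOUOOUOOUOOUUUUUOOU) expands symbol-by-symbol to UU UU OOU UU UU OOU UU UU OOU UU UU OOU OOU OOU OOU OOU UU UU OOU; joining the 19 pieces gives the next term.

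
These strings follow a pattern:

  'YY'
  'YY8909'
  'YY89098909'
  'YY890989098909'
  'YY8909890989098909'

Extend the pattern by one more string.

YY89098909890989098909

The strings grow by a fixed suffix 8909 each time.
One more step from YY8909890989098909 gives the answer.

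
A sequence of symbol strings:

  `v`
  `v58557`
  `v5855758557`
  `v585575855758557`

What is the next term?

Each term is the previous one with 58557 appended.
So the next term is v585575855758557·58557.

v58557585575855758557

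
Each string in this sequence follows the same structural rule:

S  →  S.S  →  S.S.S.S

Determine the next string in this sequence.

s(k+1) = s(k)·.·s(k) — each term doubles the last with '.' between the halves.
Doubling S.S.S.S with '.' between the halves:

S.S.S.S.S.S.S.S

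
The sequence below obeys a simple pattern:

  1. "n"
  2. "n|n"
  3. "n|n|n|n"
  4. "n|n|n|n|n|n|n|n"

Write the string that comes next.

s(k+1) = s(k)·|·s(k) — each term doubles the last with '|' between the halves.
Doubling n|n|n|n|n|n|n|n with '|' between the halves:

n|n|n|n|n|n|n|n|n|n|n|n|n|n|n|n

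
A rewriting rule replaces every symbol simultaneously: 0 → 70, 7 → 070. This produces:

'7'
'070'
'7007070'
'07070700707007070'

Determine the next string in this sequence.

Rewriting the 17 symbols of 07070700707007070 one by one yields 70 070 70 070 70 070 70 70 070 70 070 70 70 070 70 070 70; concatenated:

70070700707007070700707007070700707007070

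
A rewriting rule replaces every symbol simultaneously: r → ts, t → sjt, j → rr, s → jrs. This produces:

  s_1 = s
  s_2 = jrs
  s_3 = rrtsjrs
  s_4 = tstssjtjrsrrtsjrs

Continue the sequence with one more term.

Rewriting the 17 symbols of tstssjtjrsrrtsjrs one by one yields sjt jrs sjt jrs jrs rr sjt rr ts jrs ts ts sjt jrs rr ts jrs; concatenated:

sjtjrssjtjrsjrsrrsjtrrtsjrststssjtjrsrrtsjrs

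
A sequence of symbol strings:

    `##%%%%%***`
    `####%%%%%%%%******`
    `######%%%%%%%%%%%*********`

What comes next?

Reading off run lengths: # runs 2, 4, 6; % runs 5, 8, 11; * runs 3, 6, 9 — each is linear in n (n = 1, 2, …).
At n = 4 the blocks have lengths 8, 14, 12.

########%%%%%%%%%%%%%%************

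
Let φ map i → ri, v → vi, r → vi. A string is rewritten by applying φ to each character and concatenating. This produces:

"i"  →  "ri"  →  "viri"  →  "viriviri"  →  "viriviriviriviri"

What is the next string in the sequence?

viriviriviriviriviriviriviriviri

φ(viriviriviriviri) expands symbol-by-symbol to vi ri vi ri vi ri vi ri vi ri vi ri vi ri vi ri; joining the 16 pieces gives the next term.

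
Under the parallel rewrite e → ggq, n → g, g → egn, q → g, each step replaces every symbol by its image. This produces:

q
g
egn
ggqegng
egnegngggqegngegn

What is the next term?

ggqegngggqegngegnegnegngggqegngegnggqegng

φ(egnegngggqegngegn) expands symbol-by-symbol to ggq egn g ggq egn g egn egn egn g ggq egn g egn ggq egn g; joining the 17 pieces gives the next term.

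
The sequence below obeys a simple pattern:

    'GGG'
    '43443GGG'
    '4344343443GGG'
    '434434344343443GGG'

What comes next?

Every step adds 43443 at the front: s(k+1) = 43443·s(k).
One more step from 434434344343443GGG gives the answer.

43443434434344343443GGG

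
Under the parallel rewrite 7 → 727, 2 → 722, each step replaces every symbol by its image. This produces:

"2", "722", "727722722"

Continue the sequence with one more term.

Apply φ to 727722722 symbol by symbol: 7→727, 2→722, 7→727, 7→727, 2→722, 2→722, 7→727, 2→722, 2→722; joined: 727 722 727 727 722 722 727 722 722.

727722727727722722727722722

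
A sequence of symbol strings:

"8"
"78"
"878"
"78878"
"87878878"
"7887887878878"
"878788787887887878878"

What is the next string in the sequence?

From term 3 onward, concatenate the second-to-last term with the last: 8·78 = 878, 78·878 = 78878, …
The next term joins 7887887878878 and 878788787887887878878.

7887887878878878788787887887878878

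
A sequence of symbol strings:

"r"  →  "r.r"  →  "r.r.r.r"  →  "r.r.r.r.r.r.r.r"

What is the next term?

s(k+1) = s(k)·.·s(k) — each term doubles the last with '.' between the halves.
Doubling r.r.r.r.r.r.r.r with '.' between the halves:

r.r.r.r.r.r.r.r.r.r.r.r.r.r.r.r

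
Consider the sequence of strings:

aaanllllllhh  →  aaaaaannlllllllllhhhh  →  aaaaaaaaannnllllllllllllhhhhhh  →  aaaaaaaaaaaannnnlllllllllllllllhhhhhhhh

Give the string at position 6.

The n-th term is 3n a's then n n's then 3n+3 l's then 2n h's (n = 1, 2, …).
Setting n = 6 gives 18, 6, 21, 12 characters in each block.

aaaaaaaaaaaaaaaaaannnnnnlllllllllllllllllllllhhhhhhhhhhhh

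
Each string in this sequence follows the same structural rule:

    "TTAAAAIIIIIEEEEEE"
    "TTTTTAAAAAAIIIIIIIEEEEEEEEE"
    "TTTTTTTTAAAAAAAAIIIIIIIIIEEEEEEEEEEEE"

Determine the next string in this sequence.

The n-th term is 3n-1 T's then 2n+2 A's then 2n+3 I's then 3n+3 E's (n = 1, 2, …).
For the next term, n = 4, so the run lengths are 11, 10, 11, 15.

TTTTTTTTTTTAAAAAAAAAAIIIIIIIIIIIEEEEEEEEEEEEEEE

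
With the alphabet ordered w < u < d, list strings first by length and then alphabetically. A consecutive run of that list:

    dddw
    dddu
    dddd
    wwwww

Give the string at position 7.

wwwuw

Advancing 3 positions from wwwww through wwwww → wwwwu → wwwwd reaches term 7.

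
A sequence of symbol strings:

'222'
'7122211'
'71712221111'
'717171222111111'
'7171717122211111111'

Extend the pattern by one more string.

71717171712221111111111

Each term wraps the previous one in 71 on the left and 11 on the right.
So the next term is 71·7171717122211111111·11.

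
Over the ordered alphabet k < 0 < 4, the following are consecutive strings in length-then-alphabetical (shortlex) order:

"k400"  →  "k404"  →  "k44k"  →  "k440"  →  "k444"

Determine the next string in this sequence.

0kkk

Treat k444 as a base-3 numeral over the given alphabet and add one, carrying through any trailing 4's.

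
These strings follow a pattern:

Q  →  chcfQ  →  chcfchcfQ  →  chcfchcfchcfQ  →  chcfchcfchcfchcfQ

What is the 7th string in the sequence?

Every step adds chcf at the front: s(k+1) = chcf·s(k).
From chcfchcfchcfchcfQ, 2 further steps: chcfchcfchcfchcfQ → chcfchcfchcfchcfchcfQ → (answer).

chcfchcfchcfchcfchcfchcfQ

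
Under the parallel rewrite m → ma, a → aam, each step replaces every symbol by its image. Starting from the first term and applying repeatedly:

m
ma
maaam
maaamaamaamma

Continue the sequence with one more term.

Rewriting the 13 symbols of maaamaamaamma one by one yields ma aam aam aam ma aam aam ma aam aam ma ma aam; concatenated:

maaamaamaammaaamaammaaamaammamaaam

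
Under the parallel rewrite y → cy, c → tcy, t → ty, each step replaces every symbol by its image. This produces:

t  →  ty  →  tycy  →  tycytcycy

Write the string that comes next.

Expanding tycytcycy: t→ty, y→cy, c→tcy, y→cy, t→ty, c→tcy, y→cy, c→tcy, y→cy. Concatenated: ty cy tcy cy ty tcy cy tcy cy.

tycytcycytytcycytcycy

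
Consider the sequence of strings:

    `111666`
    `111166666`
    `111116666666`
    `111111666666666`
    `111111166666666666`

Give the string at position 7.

The n-th term is n+2 1's then 2n+1 6's (n = 1, 2, …).
Setting n = 7 gives 9, 15 characters in each block.

111111111666666666666666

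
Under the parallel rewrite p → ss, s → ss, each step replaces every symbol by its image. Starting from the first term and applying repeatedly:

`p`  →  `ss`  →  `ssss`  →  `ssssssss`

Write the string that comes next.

ssssssssssssssss

Rewriting each symbol of ssssssss: s→ss, s→ss, s→ss, s→ss, s→ss, s→ss, s→ss, s→ss, which concatenates to ss ss ss ss ss ss ss ss.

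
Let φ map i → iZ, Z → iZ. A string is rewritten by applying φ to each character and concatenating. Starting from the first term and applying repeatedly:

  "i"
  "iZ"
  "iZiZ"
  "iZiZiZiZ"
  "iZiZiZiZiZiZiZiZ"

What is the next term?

Rewriting the 16 symbols of iZiZiZiZiZiZiZiZ one by one yields iZ iZ iZ iZ iZ iZ iZ iZ iZ iZ iZ iZ iZ iZ iZ iZ; concatenated:

iZiZiZiZiZiZiZiZiZiZiZiZiZiZiZiZ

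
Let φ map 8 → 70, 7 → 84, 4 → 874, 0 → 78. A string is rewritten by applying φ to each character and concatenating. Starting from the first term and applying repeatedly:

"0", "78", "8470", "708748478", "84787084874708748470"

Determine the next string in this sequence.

φ(84787084874708748470) expands symbol-by-symbol to 70 874 84 70 84 78 70 874 70 84 874 84 78 70 84 874 70 874 84 78; joining the 20 pieces gives the next term.

708748470847870874708487484787084874708748478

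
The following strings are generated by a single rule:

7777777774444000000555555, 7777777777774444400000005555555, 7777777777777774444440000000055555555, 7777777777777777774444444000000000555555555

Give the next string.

The n-th term is 3n 7's then n+1 4's then n+3 0's then n+3 5's, where the shown terms are n = 3, 4, 5, 6.
At n = 7 the blocks have lengths 21, 8, 10, 10.

7777777777777777777774444444400000000005555555555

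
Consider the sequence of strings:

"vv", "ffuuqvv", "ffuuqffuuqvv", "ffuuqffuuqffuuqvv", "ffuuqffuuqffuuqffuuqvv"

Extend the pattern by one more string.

ffuuqffuuqffuuqffuuqffuuqvv

Each term is the previous one with ffuuq prepended.
One more step from ffuuqffuuqffuuqffuuqvv gives the answer.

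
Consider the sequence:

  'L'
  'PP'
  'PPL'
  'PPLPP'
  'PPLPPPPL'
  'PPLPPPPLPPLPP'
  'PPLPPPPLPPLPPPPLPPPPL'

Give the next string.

Each term (from the third on) is the previous term followed by the one before it: term 3 = PP·L = PPL.
Continuing: PPLPPPPLPPLPPPPLPPPPL · PPLPPPPLPPLPP gives term 8.

PPLPPPPLPPLPPPPLPPPPLPPLPPPPLPPLPP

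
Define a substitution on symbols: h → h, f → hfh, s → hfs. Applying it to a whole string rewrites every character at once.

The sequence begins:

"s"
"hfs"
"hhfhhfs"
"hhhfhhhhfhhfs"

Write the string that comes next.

hhhhfhhhhhhfhhhhfhhfs

Replace each of the 13 characters of hhhfhhhhfhhfs in place — h h h hfh h h h h hfh h h hfh hfs — and concatenate.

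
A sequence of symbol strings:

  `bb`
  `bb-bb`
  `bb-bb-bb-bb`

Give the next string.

Every step duplicates the string with '-' between the halves.
Doubling bb-bb-bb-bb with '-' between the halves:

bb-bb-bb-bb-bb-bb-bb-bb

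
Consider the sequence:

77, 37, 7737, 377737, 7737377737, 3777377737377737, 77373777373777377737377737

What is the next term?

Each term (from the third on) is the two preceding terms concatenated in order: term 3 = 77·37 = 7737.
The next term joins 3777377737377737 and 77373777373777377737377737.

377737773737773777373777373777377737377737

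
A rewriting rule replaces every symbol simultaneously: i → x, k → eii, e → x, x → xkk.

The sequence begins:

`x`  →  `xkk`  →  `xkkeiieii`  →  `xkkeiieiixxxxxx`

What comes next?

Applying the rule to each of the 15 symbols of xkkeiieiixxxxxx gives the pieces xkk eii eii x x x x x x xkk xkk xkk xkk xkk xkk, which concatenate to the answer.

xkkeiieiixxxxxxxkkxkkxkkxkkxkkxkk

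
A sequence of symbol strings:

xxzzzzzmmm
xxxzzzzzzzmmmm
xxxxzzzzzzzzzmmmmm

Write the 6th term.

xxxxxxxzzzzzzzzzzzzzzzmmmmmmmm

Term n consists of n x's, followed by 2n+1 z's, followed by n+1 m's, where the shown terms are n = 2, 3, 4.
Setting n = 7 gives 7, 15, 8 characters in each block.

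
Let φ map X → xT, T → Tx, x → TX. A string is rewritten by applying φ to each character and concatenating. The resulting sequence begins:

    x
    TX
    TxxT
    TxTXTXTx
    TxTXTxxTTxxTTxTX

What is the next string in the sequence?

Rewriting the 16 symbols of TxTXTxxTTxxTTxTX one by one yields Tx TX Tx xT Tx TX TX Tx Tx TX TX Tx Tx TX Tx xT; concatenated:

TxTXTxxTTxTXTXTxTxTXTXTxTxTXTxxT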